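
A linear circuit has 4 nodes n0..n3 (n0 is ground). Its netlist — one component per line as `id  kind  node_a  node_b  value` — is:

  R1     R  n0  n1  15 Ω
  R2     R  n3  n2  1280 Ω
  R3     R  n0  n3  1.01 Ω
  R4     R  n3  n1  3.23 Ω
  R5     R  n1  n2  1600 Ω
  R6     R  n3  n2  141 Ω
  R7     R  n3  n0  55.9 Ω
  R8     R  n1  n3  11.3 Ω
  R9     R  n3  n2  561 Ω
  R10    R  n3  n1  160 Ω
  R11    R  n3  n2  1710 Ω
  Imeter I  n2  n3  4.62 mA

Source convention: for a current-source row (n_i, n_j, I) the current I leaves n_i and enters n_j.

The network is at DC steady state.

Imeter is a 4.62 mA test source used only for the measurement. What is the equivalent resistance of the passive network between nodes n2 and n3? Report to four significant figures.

Apply KCL at each of the 3 non-ground nodes and solve the resulting linear system.
Node n1: branches {R1, R4, R5, R8, R10} → V_1 = -0.0005332
Node n2: branches {R2, R5, R6, R9, R11, Imeter} → V_2 = -0.4252
Node n3: branches {R2, R3, R4, R6, R7, R8, R9, R10, R11, Imeter} → V_3 = 3.527e-05

R_eq = 92.04 Ω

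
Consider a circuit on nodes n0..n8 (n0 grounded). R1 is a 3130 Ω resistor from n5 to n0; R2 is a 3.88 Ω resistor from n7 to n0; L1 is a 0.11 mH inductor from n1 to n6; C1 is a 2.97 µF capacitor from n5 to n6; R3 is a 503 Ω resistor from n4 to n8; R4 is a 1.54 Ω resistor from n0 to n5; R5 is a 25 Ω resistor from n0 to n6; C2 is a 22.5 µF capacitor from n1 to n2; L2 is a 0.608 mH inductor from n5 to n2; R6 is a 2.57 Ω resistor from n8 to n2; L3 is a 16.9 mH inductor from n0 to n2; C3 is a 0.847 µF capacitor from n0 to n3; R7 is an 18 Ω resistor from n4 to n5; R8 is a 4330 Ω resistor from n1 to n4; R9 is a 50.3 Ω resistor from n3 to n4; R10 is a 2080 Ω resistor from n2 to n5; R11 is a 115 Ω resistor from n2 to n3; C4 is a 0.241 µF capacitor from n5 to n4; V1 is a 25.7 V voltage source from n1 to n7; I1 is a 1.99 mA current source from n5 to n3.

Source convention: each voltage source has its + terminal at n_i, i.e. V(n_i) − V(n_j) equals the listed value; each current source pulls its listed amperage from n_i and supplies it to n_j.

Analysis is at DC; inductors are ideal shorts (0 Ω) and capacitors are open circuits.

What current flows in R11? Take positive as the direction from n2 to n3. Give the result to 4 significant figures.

-0.001223 A

Apply KCL at each of the 8 non-ground nodes and solve the resulting linear system.
Node n1: branches {L1, C2, R8, V1} → V_1 = 22.23
Node n2: branches {C2, L2, R6, L3, R10, R11} → V_2 = 0.000
Node n3: branches {C3, R9, R11, I1} → V_3 = 0.1407
Node n4: branches {R3, R7, R8, R9, C4} → V_4 = 0.1021
Node n5: branches {R1, C1, R4, L2, R7, R10, C4, I1} → V_5 = 0.000
Node n6: branches {L1, C1, R5} → V_6 = 22.23
Node n7: branches {R2, V1} → V_7 = -3.470
Node n8: branches {R3, R6} → V_8 = 0.0005193
Source currents: i(L1)=0.8892, i(L2)=0.003685, i(L3)=-0.005110, i(V1)=-0.8943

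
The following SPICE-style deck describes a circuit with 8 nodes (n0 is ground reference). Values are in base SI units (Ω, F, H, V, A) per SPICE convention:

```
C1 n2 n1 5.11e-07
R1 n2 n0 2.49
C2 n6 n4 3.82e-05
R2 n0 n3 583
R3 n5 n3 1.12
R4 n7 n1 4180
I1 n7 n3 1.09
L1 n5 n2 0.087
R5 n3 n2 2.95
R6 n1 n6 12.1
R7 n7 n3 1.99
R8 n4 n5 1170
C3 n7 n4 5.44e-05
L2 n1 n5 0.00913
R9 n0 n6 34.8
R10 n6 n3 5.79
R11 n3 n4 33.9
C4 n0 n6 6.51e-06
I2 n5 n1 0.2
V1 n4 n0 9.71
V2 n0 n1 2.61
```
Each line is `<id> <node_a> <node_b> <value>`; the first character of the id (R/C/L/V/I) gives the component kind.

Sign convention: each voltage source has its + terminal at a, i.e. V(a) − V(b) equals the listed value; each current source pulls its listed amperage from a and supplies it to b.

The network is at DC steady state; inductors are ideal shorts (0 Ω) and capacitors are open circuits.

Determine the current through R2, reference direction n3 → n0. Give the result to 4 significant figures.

Element admittances at DC:
  Y(C1) = 0.000 S between n2,n1
  Y(R1) = 0.4016 S between n2,n0
  Y(C2) = 0.000 S between n6,n4
  Y(R2) = 0.001715 S between n0,n3
  Y(R3) = 0.8929 S between n5,n3
  Y(R4) = 0.0002392 S between n7,n1
  I1: injects 1.09 A into n3 (from n7)
  L1: short n5↔n2 (DC inductor)
  Y(R5) = 0.3390 S between n3,n2
  Y(R6) = 0.08264 S between n1,n6
  Y(R7) = 0.5025 S between n7,n3
  Y(R8) = 0.0008547 S between n4,n5
  Y(C3) = 0.000 S between n7,n4
  L2: short n1↔n5 (DC inductor)
  Y(R9) = 0.02874 S between n0,n6
  Y(R10) = 0.1727 S between n6,n3
  Y(R11) = 0.02950 S between n3,n4
  Y(C4) = 0.000 S between n0,n6
  I2: injects 0.2 A into n1 (from n5)
  V1: constraint V(n4)−V(n0) = 9.71
  V2: constraint V(n0)−V(n1) = 2.61
Assemble and solve the 11×11 MNA system:
  V(n1)=-2.610  V(n2)=-2.610  V(n3)=-2.299  V(n4)=9.710  V(n5)=-2.610  V(n6)=-2.157  V(n7)=-4.467
  i(L1)=-1.154  i(L2)=-1.242  i(V1)=-0.3648  i(V2)=-1.479

-0.003943 A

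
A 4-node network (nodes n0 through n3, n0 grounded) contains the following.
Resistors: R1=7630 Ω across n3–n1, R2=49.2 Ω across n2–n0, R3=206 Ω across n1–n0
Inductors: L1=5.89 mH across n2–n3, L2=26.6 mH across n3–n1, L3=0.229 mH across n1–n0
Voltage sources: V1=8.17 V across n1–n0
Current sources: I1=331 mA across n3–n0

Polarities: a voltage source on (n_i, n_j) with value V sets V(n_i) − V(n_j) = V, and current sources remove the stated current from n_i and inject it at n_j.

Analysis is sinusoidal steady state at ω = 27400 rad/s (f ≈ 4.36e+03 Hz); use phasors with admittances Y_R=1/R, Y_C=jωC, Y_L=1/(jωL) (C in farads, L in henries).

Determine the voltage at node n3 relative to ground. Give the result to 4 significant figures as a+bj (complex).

-10.08-44.19j V

Element admittances at ω=27400 rad/s:
  Y(R1) = 0.0001311+0.000j S between n3,n1
  Y(R2) = 0.02033+0.000j S between n2,n0
  Y(L1) = 0.000-0.006196j S between n2,n3
  Y(L2) = 0.000-0.001372j S between n3,n1
  Y(L3) = 0.000-0.1594j S between n1,n0
  Y(R3) = 0.004854+0.000j S between n1,n0
  V1: constraint V(n1)−V(n0) = 8.17
  I1: injects 0.331 A into n0 (from n3)
Assemble and solve the 4×4 MNA system:
  V(n1)=8.170+0.000j  V(n2)=-13.18-0.9469j  V(n3)=-10.08-44.19j
  i(V1)=-0.1027+1.321j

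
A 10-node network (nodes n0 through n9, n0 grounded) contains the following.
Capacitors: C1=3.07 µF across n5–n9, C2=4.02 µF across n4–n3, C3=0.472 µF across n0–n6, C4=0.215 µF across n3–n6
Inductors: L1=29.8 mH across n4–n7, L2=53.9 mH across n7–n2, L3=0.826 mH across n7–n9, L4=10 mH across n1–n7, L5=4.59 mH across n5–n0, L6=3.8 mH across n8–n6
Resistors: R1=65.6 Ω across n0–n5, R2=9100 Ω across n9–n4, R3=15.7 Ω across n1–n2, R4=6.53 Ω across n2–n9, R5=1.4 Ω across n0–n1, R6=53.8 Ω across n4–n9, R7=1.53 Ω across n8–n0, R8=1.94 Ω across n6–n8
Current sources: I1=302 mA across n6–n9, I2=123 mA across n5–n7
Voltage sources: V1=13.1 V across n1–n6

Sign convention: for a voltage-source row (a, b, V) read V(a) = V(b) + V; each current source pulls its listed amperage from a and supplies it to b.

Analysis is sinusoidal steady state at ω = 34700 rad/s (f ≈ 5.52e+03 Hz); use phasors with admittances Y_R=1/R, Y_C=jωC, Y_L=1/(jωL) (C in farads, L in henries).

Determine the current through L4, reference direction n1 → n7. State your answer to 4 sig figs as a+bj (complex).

-0.004953+0.007908j A

Apply KCL at each of the 9 non-ground nodes and solve the resulting linear system.
Node n1: branches {R3, L4, R5, V1} → V_1 = 3.656+0.1606j
Node n2: branches {L2, R3, R4} → V_2 = 5.804-0.8209j
Node n3: branches {C2, C4} → V_3 = 3.846-6.281j
Node n4: branches {L1, R2, C2, R6} → V_4 = 4.557-6.625j
Node n5: branches {C1, R1, L5, I2} → V_5 = 6.957+0.9810j
Node n6: branches {I1, C3, R8, C4, L6, V1} → V_6 = -9.444+0.1606j
Node n7: branches {L1, L2, L3, L4, I2} → V_7 = 6.401+1.879j
Node n8: branches {R7, R8, L6} → V_8 = -4.164+0.1051j
Node n9: branches {C1, R2, L3, R4, I1, R6} → V_9 = 6.688-1.227j
Source currents: i(V1)=-2.470-0.1851j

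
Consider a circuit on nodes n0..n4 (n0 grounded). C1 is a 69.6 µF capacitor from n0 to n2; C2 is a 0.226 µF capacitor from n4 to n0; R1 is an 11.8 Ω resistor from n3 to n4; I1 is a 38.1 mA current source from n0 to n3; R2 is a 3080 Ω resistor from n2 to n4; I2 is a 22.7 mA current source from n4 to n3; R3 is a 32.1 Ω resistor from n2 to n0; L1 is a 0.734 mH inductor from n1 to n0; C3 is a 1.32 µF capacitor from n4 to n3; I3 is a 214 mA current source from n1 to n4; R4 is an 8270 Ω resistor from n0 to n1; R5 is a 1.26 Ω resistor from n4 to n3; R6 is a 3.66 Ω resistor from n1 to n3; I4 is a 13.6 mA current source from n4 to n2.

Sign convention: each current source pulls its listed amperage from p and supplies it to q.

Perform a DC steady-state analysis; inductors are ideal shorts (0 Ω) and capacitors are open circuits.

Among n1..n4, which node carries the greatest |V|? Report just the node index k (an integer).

MNA unknowns: 4 node voltages V₁..V_4 plus 1 source current (L1)
C1: Y=0.000 on G[0,2]
C2: Y=0.000 on G[4,0]
R1: Y=0.08475 on G[3,4]
I1: z[0]−=0.0381, z[3]+=0.0381
R2: Y=0.0003247 on G[2,4]
I2: z[4]−=0.0227, z[3]+=0.0227
R3: Y=0.03115 on G[2,0]
L1: row V1−V0=0, i_L1 at 1,0
C3: Y=0.000 on G[4,3]
I3: z[1]−=0.214, z[4]+=0.214
R4: Y=0.0001209 on G[0,1]
R5: Y=0.7937 on G[4,3]
R6: Y=0.2732 on G[1,3]
I4: z[4]−=0.0136, z[2]+=0.0136
solve → V1=0.000, V2=0.4431, V3=0.8722, V4=1.074
aux → i_L1=0.02430

4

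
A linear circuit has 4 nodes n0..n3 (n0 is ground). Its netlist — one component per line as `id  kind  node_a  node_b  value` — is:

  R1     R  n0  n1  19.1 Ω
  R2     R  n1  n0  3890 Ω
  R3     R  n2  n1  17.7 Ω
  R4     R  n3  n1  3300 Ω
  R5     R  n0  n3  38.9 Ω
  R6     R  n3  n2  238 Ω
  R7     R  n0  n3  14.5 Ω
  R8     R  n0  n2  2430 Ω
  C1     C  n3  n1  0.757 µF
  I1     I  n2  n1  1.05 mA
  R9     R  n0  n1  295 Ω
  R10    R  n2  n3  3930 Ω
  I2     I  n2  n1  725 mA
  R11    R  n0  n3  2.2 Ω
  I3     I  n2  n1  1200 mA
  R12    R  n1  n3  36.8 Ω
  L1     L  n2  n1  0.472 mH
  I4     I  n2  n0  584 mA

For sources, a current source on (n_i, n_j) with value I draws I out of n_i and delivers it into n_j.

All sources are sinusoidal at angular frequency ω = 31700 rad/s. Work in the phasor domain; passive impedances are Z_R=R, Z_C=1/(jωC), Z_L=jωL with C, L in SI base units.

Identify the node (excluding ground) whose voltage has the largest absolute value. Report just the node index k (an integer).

2

MNA unknowns: 3 node voltages V₁..V_3
R1: Y=0.05236+0.000j on G[0,1]
R2: Y=0.0002571+0.000j on G[1,0]
R3: Y=0.05650+0.000j on G[2,1]
R4: Y=0.0003030+0.000j on G[3,1]
R5: Y=0.02571+0.000j on G[0,3]
R6: Y=0.004202+0.000j on G[3,2]
R7: Y=0.06897+0.000j on G[0,3]
R8: Y=0.0004115+0.000j on G[0,2]
C1: Y=0.000+0.02400j on G[3,1]
I1: z[2]−=0.00105, z[1]+=0.00105
R9: Y=0.003390+0.000j on G[0,1]
R10: Y=0.0002545+0.000j on G[2,3]
I2: z[2]−=0.725, z[1]+=0.725
R11: Y=0.4545+0.000j on G[0,3]
I3: z[2]−=1.2, z[1]+=1.2
R12: Y=0.02717+0.000j on G[1,3]
L1: Y=0.000-0.06683j on G[2,1]
I4: z[2]−=0.584, z[0]+=0.584
solve → V1=-5.104+2.282j, V2=-23.55-18.00j, V3=-0.5252-0.2192j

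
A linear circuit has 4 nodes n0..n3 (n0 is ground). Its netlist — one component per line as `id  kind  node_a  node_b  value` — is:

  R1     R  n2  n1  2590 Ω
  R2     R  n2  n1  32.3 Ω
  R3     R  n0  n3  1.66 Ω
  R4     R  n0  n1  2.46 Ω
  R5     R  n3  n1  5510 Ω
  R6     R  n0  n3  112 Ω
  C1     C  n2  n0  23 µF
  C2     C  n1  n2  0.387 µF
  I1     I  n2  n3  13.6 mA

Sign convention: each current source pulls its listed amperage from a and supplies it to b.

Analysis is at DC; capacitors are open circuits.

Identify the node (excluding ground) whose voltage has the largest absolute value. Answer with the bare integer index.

2

MNA unknowns: 3 node voltages V₁..V_3
R1: Y=0.0003861 on G[2,1]
R2: Y=0.03096 on G[2,1]
R3: Y=0.6024 on G[0,3]
R4: Y=0.4065 on G[0,1]
R5: Y=0.0001815 on G[3,1]
R6: Y=0.008929 on G[0,3]
C1: Y=0.000 on G[2,0]
C2: Y=0.000 on G[1,2]
I1: z[2]−=0.0136, z[3]+=0.0136
solve → V1=-0.03343, V2=-0.4673, V3=0.02223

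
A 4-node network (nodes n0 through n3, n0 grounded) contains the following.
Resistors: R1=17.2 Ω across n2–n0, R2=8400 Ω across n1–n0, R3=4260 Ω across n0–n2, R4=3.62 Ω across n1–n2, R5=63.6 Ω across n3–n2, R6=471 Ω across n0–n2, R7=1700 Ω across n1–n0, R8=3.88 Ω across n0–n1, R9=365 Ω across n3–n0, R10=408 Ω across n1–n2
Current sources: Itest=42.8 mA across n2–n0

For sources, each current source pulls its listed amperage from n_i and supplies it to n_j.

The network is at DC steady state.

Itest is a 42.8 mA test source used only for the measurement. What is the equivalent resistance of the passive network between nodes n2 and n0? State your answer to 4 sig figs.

R_eq = 5.078 Ω

MNA unknowns: 3 node voltages V₁..V_3
R1: Y=0.05814 on G[2,0]
R2: Y=0.0001190 on G[1,0]
R3: Y=0.0002347 on G[0,2]
R4: Y=0.2762 on G[1,2]
R5: Y=0.01572 on G[3,2]
R6: Y=0.002123 on G[0,2]
R7: Y=0.0005882 on G[1,0]
R8: Y=0.2577 on G[0,1]
R9: Y=0.002740 on G[3,0]
R10: Y=0.002451 on G[1,2]
Itest: z[2]−=0.0428, z[0]+=0.0428
solve → V1=-0.1128, V2=-0.2173, V3=-0.1851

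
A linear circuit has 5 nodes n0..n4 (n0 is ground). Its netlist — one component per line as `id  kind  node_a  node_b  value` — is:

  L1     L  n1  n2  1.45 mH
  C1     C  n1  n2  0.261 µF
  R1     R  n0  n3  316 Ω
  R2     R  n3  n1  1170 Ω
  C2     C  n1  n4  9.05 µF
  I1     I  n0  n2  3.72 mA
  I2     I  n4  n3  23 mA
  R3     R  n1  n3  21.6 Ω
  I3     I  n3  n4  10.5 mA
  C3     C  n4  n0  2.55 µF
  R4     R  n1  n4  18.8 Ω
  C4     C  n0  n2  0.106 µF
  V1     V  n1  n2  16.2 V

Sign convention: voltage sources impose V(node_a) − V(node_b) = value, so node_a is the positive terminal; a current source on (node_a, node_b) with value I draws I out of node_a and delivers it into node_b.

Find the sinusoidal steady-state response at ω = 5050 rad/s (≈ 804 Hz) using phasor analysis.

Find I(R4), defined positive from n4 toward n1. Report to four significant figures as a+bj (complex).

-0.01152+0.001529j A

MNA unknowns: 4 node voltages V₁..V_4 plus 1 source current (V1)
L1: Y=0.000-0.1366j on G[1,2]
C1: Y=0.000+0.001318j on G[1,2]
R1: Y=0.003165+0.000j on G[0,3]
R2: Y=0.0008547+0.000j on G[3,1]
C2: Y=0.000+0.04570j on G[1,4]
I1: z[0]−=0.00372, z[2]+=0.00372
I2: z[4]−=0.023, z[3]+=0.023
R3: Y=0.04630+0.000j on G[1,3]
I3: z[3]−=0.0105, z[4]+=0.0105
C3: Y=0.000+0.01288j on G[4,0]
R4: Y=0.05319+0.000j on G[1,4]
C4: Y=0.000+0.0005353j on G[0,2]
V1: row V1−V2=16.2, i_V1 at 1,2
solve → V1=0.8666-0.05473j, V2=-15.33-0.05473j, V3=1.061-0.05128j, V4=0.6500-0.02599j
aux → i_V1=-0.003691+2.183j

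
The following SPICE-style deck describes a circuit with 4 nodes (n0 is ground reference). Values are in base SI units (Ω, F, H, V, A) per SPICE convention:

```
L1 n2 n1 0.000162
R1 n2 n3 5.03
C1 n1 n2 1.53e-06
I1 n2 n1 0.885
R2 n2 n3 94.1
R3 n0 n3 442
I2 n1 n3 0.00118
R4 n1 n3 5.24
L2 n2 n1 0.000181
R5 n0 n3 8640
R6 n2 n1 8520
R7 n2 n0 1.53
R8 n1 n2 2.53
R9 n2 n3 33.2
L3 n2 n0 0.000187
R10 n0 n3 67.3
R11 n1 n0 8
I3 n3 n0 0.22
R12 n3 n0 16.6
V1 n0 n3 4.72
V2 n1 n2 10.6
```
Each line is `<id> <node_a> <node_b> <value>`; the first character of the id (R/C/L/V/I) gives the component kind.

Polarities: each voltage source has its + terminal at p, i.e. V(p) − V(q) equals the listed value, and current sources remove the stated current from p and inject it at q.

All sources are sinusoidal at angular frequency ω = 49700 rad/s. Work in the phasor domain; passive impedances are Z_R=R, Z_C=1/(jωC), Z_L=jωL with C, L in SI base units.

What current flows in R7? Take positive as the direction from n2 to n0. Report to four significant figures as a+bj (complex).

-2.886-0.2568j A

Element admittances at ω=49700 rad/s:
  Y(L1) = 0.000-0.1242j S between n2,n1
  Y(R1) = 0.1988+0.000j S between n2,n3
  Y(C1) = 0.000+0.07604j S between n1,n2
  I1: injects 0.885 A into n1 (from n2)
  Y(R2) = 0.01063+0.000j S between n2,n3
  Y(R3) = 0.002262+0.000j S between n0,n3
  I2: injects 0.00118 A into n3 (from n1)
  Y(R4) = 0.1908+0.000j S between n1,n3
  Y(L2) = 0.000-0.1112j S between n2,n1
  Y(R5) = 0.0001157+0.000j S between n0,n3
  Y(R6) = 0.0001174+0.000j S between n2,n1
  Y(R7) = 0.6536+0.000j S between n2,n0
  Y(R8) = 0.3953+0.000j S between n1,n2
  Y(R9) = 0.03012+0.000j S between n2,n3
  Y(L3) = 0.000-0.1076j S between n2,n0
  Y(R10) = 0.01486+0.000j S between n0,n3
  Y(R11) = 0.1250+0.000j S between n1,n0
  I3: injects 0.22 A into n0 (from n3)
  Y(R12) = 0.06024+0.000j S between n3,n0
  V1: constraint V(n0)−V(n3) = 4.72
  V2: constraint V(n1)−V(n2) = 10.6
Assemble and solve the 5×5 MNA system:
  V(n1)=6.185-0.3930j  V(n2)=-4.415-0.3930j  V(n3)=-4.720+0.000j
  i(V1)=-2.301+0.1691j  i(V2)=-6.161+1.813j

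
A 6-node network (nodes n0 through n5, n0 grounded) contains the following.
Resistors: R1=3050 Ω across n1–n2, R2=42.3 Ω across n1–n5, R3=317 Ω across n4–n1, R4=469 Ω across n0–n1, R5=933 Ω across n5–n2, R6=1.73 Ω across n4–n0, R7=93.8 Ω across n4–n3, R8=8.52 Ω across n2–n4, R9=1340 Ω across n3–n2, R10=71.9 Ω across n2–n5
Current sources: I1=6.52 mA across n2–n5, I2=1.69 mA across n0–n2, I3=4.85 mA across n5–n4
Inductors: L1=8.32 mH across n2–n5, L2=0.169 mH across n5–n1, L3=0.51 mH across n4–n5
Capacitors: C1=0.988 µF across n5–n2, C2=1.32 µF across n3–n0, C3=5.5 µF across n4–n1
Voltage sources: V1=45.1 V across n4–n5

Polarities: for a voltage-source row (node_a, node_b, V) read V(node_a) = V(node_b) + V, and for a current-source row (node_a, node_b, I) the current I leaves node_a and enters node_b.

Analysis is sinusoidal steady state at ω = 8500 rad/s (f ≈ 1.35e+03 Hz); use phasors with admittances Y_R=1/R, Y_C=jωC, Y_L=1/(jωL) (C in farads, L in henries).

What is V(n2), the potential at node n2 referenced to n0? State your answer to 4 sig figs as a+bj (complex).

-5.110+1.714j V

Element admittances at ω=8500 rad/s:
  Y(R1) = 0.0003279+0.000j S between n1,n2
  Y(R2) = 0.02364+0.000j S between n1,n5
  Y(R3) = 0.003155+0.000j S between n4,n1
  I1: injects 0.00652 A into n5 (from n2)
  Y(R4) = 0.002132+0.000j S between n0,n1
  Y(R5) = 0.001072+0.000j S between n5,n2
  Y(R6) = 0.5780+0.000j S between n4,n0
  I2: injects 0.00169 A into n2 (from n0)
  Y(R7) = 0.01066+0.000j S between n4,n3
  I3: injects 0.00485 A into n4 (from n5)
  Y(R8) = 0.1174+0.000j S between n2,n4
  Y(L1) = 0.000-0.01414j S between n2,n5
  Y(L2) = 0.000-0.6961j S between n5,n1
  Y(R9) = 0.0007463+0.000j S between n3,n2
  Y(R10) = 0.01391+0.000j S between n2,n5
  Y(C1) = 0.000+0.008398j S between n5,n2
  Y(C2) = 0.000+0.01122j S between n3,n0
  Y(L3) = 0.000-0.2307j S between n4,n5
  Y(C3) = 0.000+0.04675j S between n4,n1
  V1: constraint V(n4)−V(n5) = 45.1
Assemble and solve the 6×6 MNA system:
  V(n1)=-48.14+0.5305j  V(n2)=-5.110+1.714j  V(n3)=-0.02752+0.1379j  V(n4)=0.1832-0.001422j  V(n5)=-44.92-0.001422j
  i(V1)=-0.9019+8.350j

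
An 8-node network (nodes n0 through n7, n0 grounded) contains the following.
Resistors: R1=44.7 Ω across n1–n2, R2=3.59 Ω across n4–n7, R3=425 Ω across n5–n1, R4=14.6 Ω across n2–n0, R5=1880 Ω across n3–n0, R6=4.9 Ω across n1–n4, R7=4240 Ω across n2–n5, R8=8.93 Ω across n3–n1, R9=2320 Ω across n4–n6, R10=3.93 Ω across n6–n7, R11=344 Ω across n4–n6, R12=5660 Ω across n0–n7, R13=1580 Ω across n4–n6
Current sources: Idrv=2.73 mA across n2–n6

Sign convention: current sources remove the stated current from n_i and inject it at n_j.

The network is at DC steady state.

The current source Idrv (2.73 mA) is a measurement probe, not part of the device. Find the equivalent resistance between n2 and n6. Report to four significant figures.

R_eq = 55.01 Ω

Apply KCL at each of the 7 non-ground nodes and solve the resulting linear system.
Node n1: branches {R1, R3, R6, R8} → V_1 = 0.1158
Node n2: branches {R1, R4, R7, Idrv} → V_2 = -0.001253
Node n3: branches {R5, R8} → V_3 = 0.1153
Node n4: branches {R2, R6, R9, R11, R13} → V_4 = 0.1291
Node n5: branches {R3, R7} → V_5 = 0.1052
Node n6: branches {R9, R10, R11, R13, Idrv} → V_6 = 0.1489
Node n7: branches {R2, R10, R12} → V_7 = 0.1385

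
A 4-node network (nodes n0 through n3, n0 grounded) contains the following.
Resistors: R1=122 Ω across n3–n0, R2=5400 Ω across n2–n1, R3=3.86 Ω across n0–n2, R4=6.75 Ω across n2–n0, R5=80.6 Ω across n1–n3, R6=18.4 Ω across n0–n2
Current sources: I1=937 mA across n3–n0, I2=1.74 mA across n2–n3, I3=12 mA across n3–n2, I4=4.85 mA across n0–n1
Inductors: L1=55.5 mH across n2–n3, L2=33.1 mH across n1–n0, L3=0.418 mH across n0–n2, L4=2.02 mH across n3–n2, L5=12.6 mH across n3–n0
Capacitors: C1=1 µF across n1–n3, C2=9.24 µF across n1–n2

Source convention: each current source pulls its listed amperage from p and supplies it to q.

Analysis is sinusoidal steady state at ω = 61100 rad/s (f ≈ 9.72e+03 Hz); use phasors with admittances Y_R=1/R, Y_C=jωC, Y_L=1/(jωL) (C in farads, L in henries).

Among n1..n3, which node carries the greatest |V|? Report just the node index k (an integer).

3

Element admittances at ω=61100 rad/s:
  Y(R1) = 0.008197+0.000j S between n3,n0
  I1: injects 0.937 A into n0 (from n3)
  Y(L1) = 0.000-0.0002949j S between n2,n3
  Y(R2) = 0.0001852+0.000j S between n2,n1
  I2: injects 0.00174 A into n3 (from n2)
  Y(C1) = 0.000+0.06110j S between n1,n3
  Y(L2) = 0.000-0.0004945j S between n1,n0
  Y(L3) = 0.000-0.03915j S between n0,n2
  Y(R3) = 0.2591+0.000j S between n0,n2
  Y(R4) = 0.1481+0.000j S between n2,n0
  Y(R5) = 0.01241+0.000j S between n1,n3
  Y(L4) = 0.000-0.008102j S between n3,n2
  Y(L5) = 0.000-0.001299j S between n3,n0
  Y(C2) = 0.000+0.5646j S between n1,n2
  Y(R6) = 0.05435+0.000j S between n0,n2
  I3: injects 0.012 A into n2 (from n3)
  I4: injects 0.00485 A into n1 (from n0)
Assemble and solve the 3×3 MNA system:
  V(n1)=-2.245+1.353j  V(n2)=-1.870-0.4896j  V(n3)=-8.889+17.09j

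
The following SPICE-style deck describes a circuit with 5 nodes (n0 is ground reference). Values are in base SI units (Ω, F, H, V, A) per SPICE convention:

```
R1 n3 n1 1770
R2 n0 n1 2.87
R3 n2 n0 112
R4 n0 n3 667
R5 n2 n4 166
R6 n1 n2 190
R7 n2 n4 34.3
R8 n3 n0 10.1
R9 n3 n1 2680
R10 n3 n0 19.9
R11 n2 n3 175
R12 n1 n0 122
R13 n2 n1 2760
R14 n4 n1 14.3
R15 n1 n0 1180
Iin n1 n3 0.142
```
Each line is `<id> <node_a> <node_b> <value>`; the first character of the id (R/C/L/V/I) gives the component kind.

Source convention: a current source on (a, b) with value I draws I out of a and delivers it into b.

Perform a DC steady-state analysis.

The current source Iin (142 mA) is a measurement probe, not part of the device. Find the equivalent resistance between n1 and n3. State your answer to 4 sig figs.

Apply KCL at each of the 4 non-ground nodes and solve the resulting linear system.
Node n1: branches {R1, R2, R6, R9, R12, R13, R14, R15, Iin} → V_1 = -0.3742
Node n2: branches {R3, R5, R6, R7, R11, R13} → V_2 = -0.1316
Node n3: branches {R1, R4, R8, R9, R10, R11, Iin} → V_3 = 0.8951
Node n4: branches {R5, R7, R14} → V_4 = -0.2930

R_eq = 8.939 Ω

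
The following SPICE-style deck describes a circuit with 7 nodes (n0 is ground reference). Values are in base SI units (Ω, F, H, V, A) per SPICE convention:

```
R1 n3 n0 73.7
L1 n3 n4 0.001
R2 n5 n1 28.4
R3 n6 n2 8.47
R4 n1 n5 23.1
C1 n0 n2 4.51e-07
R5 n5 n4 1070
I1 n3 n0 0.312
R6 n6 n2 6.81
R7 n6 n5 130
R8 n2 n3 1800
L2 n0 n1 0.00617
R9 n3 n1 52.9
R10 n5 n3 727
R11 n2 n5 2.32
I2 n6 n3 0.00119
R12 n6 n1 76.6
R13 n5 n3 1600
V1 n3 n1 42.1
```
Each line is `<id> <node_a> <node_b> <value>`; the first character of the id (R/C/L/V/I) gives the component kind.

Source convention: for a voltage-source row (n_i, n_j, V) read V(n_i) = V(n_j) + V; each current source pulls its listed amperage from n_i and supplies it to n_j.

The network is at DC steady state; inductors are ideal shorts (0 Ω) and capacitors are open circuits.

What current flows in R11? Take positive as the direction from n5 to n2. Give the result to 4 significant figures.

Element admittances at DC:
  Y(R1) = 0.01357 S between n3,n0
  L1: short n3↔n4 (DC inductor)
  Y(R2) = 0.03521 S between n5,n1
  Y(R3) = 0.1181 S between n6,n2
  Y(R4) = 0.04329 S between n1,n5
  Y(C1) = 0.000 S between n0,n2
  Y(R5) = 0.0009346 S between n5,n4
  I1: injects 0.312 A into n0 (from n3)
  Y(R6) = 0.1468 S between n6,n2
  Y(R7) = 0.007692 S between n6,n5
  Y(R8) = 0.0005556 S between n2,n3
  L2: short n0↔n1 (DC inductor)
  Y(R9) = 0.01890 S between n3,n1
  Y(R10) = 0.001376 S between n5,n3
  Y(R11) = 0.4310 S between n2,n5
  I2: injects 0.00119 A into n3 (from n6)
  Y(R12) = 0.01305 S between n6,n1
  Y(R13) = 0.0006250 S between n5,n3
  V1: constraint V(n3)−V(n1) = 42.1
Assemble and solve the 9×9 MNA system:
  V(n1)=0.000  V(n2)=1.549  V(n3)=42.10  V(n4)=42.10  V(n5)=1.543  V(n6)=1.474
  i(L1)=0.03790  i(L2)=0.8832  i(V1)=-1.819

-0.002626 A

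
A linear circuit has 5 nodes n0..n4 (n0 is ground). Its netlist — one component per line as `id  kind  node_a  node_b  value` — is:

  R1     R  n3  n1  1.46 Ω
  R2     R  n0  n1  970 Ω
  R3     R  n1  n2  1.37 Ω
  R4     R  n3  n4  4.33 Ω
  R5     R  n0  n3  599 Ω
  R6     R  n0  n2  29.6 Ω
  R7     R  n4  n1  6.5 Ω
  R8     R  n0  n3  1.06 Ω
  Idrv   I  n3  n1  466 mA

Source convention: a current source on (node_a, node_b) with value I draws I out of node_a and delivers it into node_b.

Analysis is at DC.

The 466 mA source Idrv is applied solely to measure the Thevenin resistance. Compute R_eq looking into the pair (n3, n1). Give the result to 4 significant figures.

R_eq = 1.235 Ω

Element admittances at DC:
  Y(R1) = 0.6849 S between n3,n1
  Y(R2) = 0.001031 S between n0,n1
  Y(R3) = 0.7299 S between n1,n2
  Y(R4) = 0.2309 S between n3,n4
  Y(R5) = 0.001669 S between n0,n3
  Y(R6) = 0.03378 S between n0,n2
  Y(R7) = 0.1538 S between n4,n1
  Y(R8) = 0.9434 S between n0,n3
  Idrv: injects 0.466 A into n1 (from n3)
Assemble and solve the 4×4 MNA system:
  V(n1)=0.5561  V(n2)=0.5315  V(n3)=-0.01961  V(n4)=0.2106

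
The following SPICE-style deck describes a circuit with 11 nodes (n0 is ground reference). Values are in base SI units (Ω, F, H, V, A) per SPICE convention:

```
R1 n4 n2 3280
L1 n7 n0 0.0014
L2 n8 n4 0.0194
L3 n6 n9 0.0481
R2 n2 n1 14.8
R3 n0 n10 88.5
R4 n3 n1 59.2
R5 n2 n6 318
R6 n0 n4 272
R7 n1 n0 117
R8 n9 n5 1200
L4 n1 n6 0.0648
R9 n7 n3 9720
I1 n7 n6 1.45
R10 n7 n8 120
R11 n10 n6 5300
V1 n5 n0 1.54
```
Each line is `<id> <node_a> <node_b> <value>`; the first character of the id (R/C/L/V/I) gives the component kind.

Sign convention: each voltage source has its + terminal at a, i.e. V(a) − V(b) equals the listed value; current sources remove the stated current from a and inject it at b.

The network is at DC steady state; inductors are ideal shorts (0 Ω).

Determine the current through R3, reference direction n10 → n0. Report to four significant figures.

0.02703 A

MNA unknowns: 10 node voltages V₁..V_10 plus 5 source currents (L1, L2, L3, L4, V1)
R1: Y=0.0003049 on G[4,2]
L1: row V7−V0=0, i_L1 at 7,0
L2: row V8−V4=0, i_L2 at 8,4
L3: row V6−V9=0, i_L3 at 6,9
R2: Y=0.06757 on G[2,1]
R3: Y=0.01130 on G[0,10]
R4: Y=0.01689 on G[3,1]
R5: Y=0.003145 on G[2,6]
R6: Y=0.003676 on G[0,4]
R7: Y=0.008547 on G[1,0]
R8: Y=0.0008333 on G[9,5]
L4: row V1−V6=0, i_L4 at 1,6
R9: Y=0.0001029 on G[7,3]
I1: z[7]−=1.45, z[6]+=1.45
R10: Y=0.008333 on G[7,8]
R11: Y=0.0001887 on G[10,6]
V1: row V5−V0=1.54, i_V1 at 5,0
solve → V1=145.6, V2=145.0, V3=144.8, V4=3.591, V5=1.540, V6=145.6, V7=0.000, V8=3.591, V9=145.6, V10=2.392
aux → i_L1=-1.405, i_L2=-0.02992, i_L3=0.1201, i_L4=-1.301, i_V1=0.1201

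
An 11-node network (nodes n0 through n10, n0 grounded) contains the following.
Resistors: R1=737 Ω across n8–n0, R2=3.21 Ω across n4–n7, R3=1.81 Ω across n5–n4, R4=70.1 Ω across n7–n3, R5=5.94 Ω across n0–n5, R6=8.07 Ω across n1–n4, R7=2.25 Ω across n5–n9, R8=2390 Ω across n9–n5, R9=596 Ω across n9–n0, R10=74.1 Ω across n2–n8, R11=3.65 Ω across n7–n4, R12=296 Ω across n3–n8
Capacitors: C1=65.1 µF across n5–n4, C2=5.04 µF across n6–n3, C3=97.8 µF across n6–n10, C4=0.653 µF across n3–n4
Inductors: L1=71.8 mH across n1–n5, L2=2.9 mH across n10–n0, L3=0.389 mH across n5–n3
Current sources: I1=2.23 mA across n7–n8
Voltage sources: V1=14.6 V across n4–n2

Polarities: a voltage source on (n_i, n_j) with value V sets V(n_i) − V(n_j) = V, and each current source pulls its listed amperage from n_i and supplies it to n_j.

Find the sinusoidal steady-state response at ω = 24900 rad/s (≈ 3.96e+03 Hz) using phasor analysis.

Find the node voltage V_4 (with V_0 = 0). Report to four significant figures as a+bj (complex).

0.1218-0.02621j V

Element admittances at ω=24900 rad/s:
  Y(R1) = 0.001357+0.000j S between n8,n0
  Y(R2) = 0.3115+0.000j S between n4,n7
  Y(R3) = 0.5525+0.000j S between n5,n4
  Y(R4) = 0.01427+0.000j S between n7,n3
  Y(R5) = 0.1684+0.000j S between n0,n5
  Y(R6) = 0.1239+0.000j S between n1,n4
  Y(C1) = 0.000+1.621j S between n5,n4
  Y(C2) = 0.000+0.1255j S between n6,n3
  Y(R7) = 0.4444+0.000j S between n5,n9
  Y(C3) = 0.000+2.435j S between n6,n10
  Y(R8) = 0.0004184+0.000j S between n9,n5
  Y(R9) = 0.001678+0.000j S between n9,n0
  Y(R10) = 0.01350+0.000j S between n2,n8
  Y(L1) = 0.000-0.0005593j S between n1,n5
  Y(R11) = 0.2740+0.000j S between n7,n4
  Y(C4) = 0.000+0.01626j S between n3,n4
  I1: injects 0.00223 A into n8 (from n7)
  Y(L2) = 0.000-0.01385j S between n10,n0
  Y(R12) = 0.003378+0.000j S between n3,n8
  Y(L3) = 0.000-0.1032j S between n5,n3
  V1: constraint V(n4)−V(n2) = 14.6
Assemble and solve the 11×11 MNA system:
  V(n1)=0.1219-0.02618j  V(n2)=-14.48-0.02621j  V(n3)=0.04676-0.3312j  V(n4)=0.1218-0.02621j  V(n5)=0.1150+0.004953j  V(n6)=0.05259-0.3725j  V(n7)=0.1163-0.03346j  V(n8)=-10.59-0.08077j  V(n9)=0.1146+0.004934j  V(n10)=0.05290-0.3746j
  i(V1)=-0.05252+0.0007363j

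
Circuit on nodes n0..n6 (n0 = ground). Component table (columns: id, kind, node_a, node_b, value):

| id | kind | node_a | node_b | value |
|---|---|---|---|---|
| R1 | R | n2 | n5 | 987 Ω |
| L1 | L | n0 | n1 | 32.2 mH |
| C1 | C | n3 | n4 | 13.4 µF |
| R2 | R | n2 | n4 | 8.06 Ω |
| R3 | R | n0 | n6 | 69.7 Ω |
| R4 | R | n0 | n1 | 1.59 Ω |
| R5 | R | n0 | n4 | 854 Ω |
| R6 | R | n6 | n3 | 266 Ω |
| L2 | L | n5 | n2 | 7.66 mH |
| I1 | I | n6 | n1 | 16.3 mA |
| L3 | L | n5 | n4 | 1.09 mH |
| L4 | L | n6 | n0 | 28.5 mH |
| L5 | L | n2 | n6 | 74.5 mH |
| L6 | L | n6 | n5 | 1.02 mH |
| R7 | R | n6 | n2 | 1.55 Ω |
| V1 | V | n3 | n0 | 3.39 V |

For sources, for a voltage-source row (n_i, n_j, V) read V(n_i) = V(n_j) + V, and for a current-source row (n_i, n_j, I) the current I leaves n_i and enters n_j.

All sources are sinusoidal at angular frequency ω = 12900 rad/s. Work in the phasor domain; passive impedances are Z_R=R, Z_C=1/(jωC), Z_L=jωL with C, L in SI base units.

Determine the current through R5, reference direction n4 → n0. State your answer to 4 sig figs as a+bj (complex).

0.003994+0.0004127j A

Apply KCL at each of the 6 non-ground nodes and solve the resulting linear system.
Node n1: branches {L1, R4, I1} → V_1 = 0.02592+9.920e-05j
Node n2: branches {R1, R2, L2, L5, R7} → V_2 = 2.996+0.2329j
Node n3: branches {C1, R6, V1} → V_3 = 3.390+0.000j
Node n4: branches {C1, R2, R5, L3} → V_4 = 3.411+0.3524j
Node n5: branches {R1, L2, L3, L6} → V_5 = 3.145+0.2759j
Node n6: branches {R3, R6, I1, L4, L5, L6, R7} → V_6 = 2.916+0.2121j
Source currents: i(V1)=-0.06270+0.004475j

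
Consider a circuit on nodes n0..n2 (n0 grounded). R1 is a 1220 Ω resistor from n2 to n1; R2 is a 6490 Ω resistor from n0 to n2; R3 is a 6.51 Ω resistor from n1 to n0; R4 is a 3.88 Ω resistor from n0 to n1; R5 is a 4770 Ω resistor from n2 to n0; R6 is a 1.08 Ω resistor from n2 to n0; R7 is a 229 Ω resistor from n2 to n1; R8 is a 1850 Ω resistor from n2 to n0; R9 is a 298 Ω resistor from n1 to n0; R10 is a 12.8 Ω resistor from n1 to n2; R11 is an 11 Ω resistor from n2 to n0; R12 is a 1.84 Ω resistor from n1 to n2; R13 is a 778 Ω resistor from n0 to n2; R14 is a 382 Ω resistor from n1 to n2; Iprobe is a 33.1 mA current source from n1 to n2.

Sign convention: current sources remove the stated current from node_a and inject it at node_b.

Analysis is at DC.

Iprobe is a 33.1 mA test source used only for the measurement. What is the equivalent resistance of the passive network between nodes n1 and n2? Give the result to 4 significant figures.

Element admittances at DC:
  Y(R1) = 0.0008197 S between n2,n1
  Y(R2) = 0.0001541 S between n0,n2
  Y(R3) = 0.1536 S between n1,n0
  Y(R4) = 0.2577 S between n0,n1
  Y(R5) = 0.0002096 S between n2,n0
  Y(R6) = 0.9259 S between n2,n0
  Y(R7) = 0.004367 S between n2,n1
  Y(R8) = 0.0005405 S between n2,n0
  Y(R9) = 0.003356 S between n1,n0
  Y(R10) = 0.07812 S between n1,n2
  Y(R11) = 0.09091 S between n2,n0
  Y(R12) = 0.5435 S between n1,n2
  Y(R13) = 0.001285 S between n0,n2
  Y(R14) = 0.002618 S between n1,n2
  Iprobe: injects 0.0331 A into n2 (from n1)
Assemble and solve the 2×2 MNA system:
  V(n1)=-0.02546  V(n2)=0.01036

R_eq = 1.082 Ω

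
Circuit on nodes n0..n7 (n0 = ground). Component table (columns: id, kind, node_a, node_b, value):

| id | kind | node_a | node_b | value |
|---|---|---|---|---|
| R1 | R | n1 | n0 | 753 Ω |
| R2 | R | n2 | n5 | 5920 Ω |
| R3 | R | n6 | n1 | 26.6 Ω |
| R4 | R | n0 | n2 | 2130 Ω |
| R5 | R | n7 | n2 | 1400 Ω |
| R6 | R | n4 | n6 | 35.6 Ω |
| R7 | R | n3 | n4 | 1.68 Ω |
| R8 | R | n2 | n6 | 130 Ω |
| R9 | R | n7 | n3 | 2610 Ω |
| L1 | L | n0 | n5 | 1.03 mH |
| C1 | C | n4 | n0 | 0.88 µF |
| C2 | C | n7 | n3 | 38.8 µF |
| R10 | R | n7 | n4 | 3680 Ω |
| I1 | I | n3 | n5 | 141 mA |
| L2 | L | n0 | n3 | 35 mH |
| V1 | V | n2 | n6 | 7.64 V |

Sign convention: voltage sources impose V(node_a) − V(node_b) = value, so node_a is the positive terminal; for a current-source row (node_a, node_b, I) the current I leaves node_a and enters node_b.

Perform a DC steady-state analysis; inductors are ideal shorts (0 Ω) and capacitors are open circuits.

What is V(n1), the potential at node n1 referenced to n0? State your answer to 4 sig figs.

MNA unknowns: 7 node voltages V₁..V_7 plus 3 source currents (L1, L2, V1)
R1: Y=0.001328 on G[1,0]
R2: Y=0.0001689 on G[2,5]
R3: Y=0.03759 on G[6,1]
R4: Y=0.0004695 on G[0,2]
R5: Y=0.0007143 on G[7,2]
R6: Y=0.02809 on G[4,6]
R7: Y=0.5952 on G[3,4]
R8: Y=0.007692 on G[2,6]
R9: Y=0.0003831 on G[7,3]
L1: row V0−V5=0, i_L1 at 0,5
C1: Y=0.000 on G[4,0]
C2: Y=0.000 on G[7,3]
R10: Y=0.0002717 on G[7,4]
I1: z[3]−=0.141, z[5]+=0.141
L2: row V0−V3=0, i_L2 at 0,3
V1: row V2−V6=7.64, i_V1 at 2,6
solve → V1=-0.2471, V2=7.384, V3=0.000, V4=-0.009847, V5=0.000, V6=-0.2558, V7=3.850
aux → i_L1=-0.1422, i_L2=0.1454, i_V1=-0.06601

-0.2471 V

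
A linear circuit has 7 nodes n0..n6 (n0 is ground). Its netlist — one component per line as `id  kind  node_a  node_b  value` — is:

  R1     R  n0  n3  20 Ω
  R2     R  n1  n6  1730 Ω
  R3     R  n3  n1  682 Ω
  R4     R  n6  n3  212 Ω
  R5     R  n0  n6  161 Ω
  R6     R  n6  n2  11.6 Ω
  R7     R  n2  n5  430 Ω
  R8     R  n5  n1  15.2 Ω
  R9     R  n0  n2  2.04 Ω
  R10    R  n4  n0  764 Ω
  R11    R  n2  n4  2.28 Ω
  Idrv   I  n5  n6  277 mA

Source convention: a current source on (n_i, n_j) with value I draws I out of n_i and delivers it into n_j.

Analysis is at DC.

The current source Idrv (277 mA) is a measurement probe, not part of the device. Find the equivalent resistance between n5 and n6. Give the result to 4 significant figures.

R_eq = 241.4 Ω

MNA unknowns: 6 node voltages V₁..V_6
R1: Y=0.05000 on G[0,3]
R2: Y=0.0005780 on G[1,6]
R3: Y=0.001466 on G[3,1]
R4: Y=0.004717 on G[6,3]
R5: Y=0.006211 on G[0,6]
R6: Y=0.08621 on G[6,2]
R7: Y=0.002326 on G[2,5]
R8: Y=0.06579 on G[5,1]
R9: Y=0.4902 on G[0,2]
R10: Y=0.001309 on G[4,0]
R11: Y=0.4386 on G[2,4]
Idrv: z[5]−=0.277, z[6]+=0.277
solve → V1=-62.45, V2=0.1129, V3=-1.420, V4=0.1126, V5=-64.38, V6=2.496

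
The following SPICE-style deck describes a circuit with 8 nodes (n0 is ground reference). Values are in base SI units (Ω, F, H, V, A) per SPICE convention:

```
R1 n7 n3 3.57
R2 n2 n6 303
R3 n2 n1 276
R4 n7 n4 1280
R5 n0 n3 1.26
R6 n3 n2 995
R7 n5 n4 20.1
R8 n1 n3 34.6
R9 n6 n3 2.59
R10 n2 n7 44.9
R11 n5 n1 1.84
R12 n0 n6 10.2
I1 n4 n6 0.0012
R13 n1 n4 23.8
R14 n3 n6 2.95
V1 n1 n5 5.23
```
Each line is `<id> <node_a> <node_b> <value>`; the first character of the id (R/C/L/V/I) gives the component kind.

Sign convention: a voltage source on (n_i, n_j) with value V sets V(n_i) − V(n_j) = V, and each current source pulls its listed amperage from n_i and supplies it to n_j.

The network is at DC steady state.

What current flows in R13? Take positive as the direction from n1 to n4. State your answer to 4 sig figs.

Element admittances at DC:
  Y(R1) = 0.2801 S between n7,n3
  Y(R2) = 0.003300 S between n2,n6
  Y(R3) = 0.003623 S between n2,n1
  Y(R4) = 0.0007813 S between n7,n4
  Y(R5) = 0.7937 S between n0,n3
  Y(R6) = 0.001005 S between n3,n2
  Y(R7) = 0.04975 S between n5,n4
  Y(R8) = 0.02890 S between n1,n3
  Y(R9) = 0.3861 S between n6,n3
  Y(R10) = 0.02227 S between n2,n7
  Y(R11) = 0.5435 S between n5,n1
  Y(R12) = 0.09804 S between n0,n6
  I1: injects 0.0012 A into n6 (from n4)
  Y(R13) = 0.04202 S between n1,n4
  Y(R14) = 0.3390 S between n3,n6
  V1: constraint V(n1)−V(n5) = 5.23
Assemble and solve the 8×8 MNA system:
  V(n1)=0.02972  V(n2)=-0.001818  V(n3)=-0.0001610  V(n4)=-2.795  V(n5)=-5.200  V(n6)=0.001304  V(n7)=-0.007485
  i(V1)=-2.962

0.1187 A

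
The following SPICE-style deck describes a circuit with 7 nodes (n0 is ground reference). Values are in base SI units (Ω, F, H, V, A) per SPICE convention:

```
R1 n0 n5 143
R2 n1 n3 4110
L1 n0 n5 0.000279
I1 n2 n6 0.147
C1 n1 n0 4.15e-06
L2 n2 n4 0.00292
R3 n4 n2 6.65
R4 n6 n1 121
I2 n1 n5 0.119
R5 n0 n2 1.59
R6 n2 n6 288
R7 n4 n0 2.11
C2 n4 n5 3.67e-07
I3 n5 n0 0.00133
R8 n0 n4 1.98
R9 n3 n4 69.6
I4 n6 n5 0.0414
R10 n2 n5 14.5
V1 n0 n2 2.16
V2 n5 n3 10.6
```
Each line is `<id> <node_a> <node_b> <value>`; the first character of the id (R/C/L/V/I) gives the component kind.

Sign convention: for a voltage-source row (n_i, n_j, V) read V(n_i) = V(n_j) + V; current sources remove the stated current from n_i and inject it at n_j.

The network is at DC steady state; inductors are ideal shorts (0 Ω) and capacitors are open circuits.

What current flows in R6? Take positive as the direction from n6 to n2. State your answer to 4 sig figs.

-0.01123 A

Element admittances at DC:
  Y(R1) = 0.006993 S between n0,n5
  Y(R2) = 0.0002433 S between n1,n3
  L1: short n0↔n5 (DC inductor)
  I1: injects 0.147 A into n6 (from n2)
  Y(C1) = 0.000 S between n1,n0
  L2: short n2↔n4 (DC inductor)
  Y(R3) = 0.1504 S between n4,n2
  Y(R4) = 0.008264 S between n6,n1
  I2: injects 0.119 A into n5 (from n1)
  Y(R5) = 0.6289 S between n0,n2
  Y(R6) = 0.003472 S between n2,n6
  Y(R7) = 0.4739 S between n4,n0
  Y(C2) = 0.000 S between n4,n5
  I3: injects 0.00133 A into n0 (from n5)
  Y(R8) = 0.5051 S between n0,n4
  Y(R9) = 0.01437 S between n3,n4
  I4: injects 0.0414 A into n5 (from n6)
  Y(R10) = 0.06897 S between n2,n5
  V1: constraint V(n0)−V(n2) = 2.16
  V2: constraint V(n5)−V(n3) = 10.6
Assemble and solve the 10×10 MNA system:
  V(n1)=-19.53  V(n2)=-2.160  V(n3)=-10.60  V(n4)=-2.160  V(n5)=0.000  V(n6)=-5.393
  i(L1)=-0.1292  i(L2)=-1.993  i(V1)=-3.343  i(V2)=-0.1191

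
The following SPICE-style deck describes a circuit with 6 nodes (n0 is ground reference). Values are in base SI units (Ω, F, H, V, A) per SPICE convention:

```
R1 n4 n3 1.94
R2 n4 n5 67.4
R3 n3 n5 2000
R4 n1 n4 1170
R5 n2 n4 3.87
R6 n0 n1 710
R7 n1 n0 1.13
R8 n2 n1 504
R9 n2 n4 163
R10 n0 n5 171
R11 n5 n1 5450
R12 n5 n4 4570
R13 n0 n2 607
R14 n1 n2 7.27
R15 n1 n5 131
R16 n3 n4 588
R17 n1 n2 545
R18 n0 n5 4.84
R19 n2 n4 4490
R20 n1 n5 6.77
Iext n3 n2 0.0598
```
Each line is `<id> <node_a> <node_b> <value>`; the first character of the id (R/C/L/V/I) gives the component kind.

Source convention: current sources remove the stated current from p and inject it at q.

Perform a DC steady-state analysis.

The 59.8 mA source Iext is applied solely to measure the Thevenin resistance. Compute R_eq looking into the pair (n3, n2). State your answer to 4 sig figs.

MNA unknowns: 5 node voltages V₁..V_5
R1: Y=0.5155 on G[4,3]
R2: Y=0.01484 on G[4,5]
R3: Y=0.0005000 on G[3,5]
R4: Y=0.0008547 on G[1,4]
R5: Y=0.2584 on G[2,4]
R6: Y=0.001408 on G[0,1]
R7: Y=0.8850 on G[1,0]
R8: Y=0.001984 on G[2,1]
R9: Y=0.006135 on G[2,4]
R10: Y=0.005848 on G[0,5]
R11: Y=0.0001835 on G[5,1]
R12: Y=0.0002188 on G[5,4]
R13: Y=0.001647 on G[0,2]
R14: Y=0.1376 on G[1,2]
R15: Y=0.007634 on G[1,5]
R16: Y=0.001701 on G[3,4]
R17: Y=0.001835 on G[1,2]
R18: Y=0.2066 on G[0,5]
R19: Y=0.0002227 on G[2,4]
R20: Y=0.1477 on G[1,5]
Iext: z[3]−=0.0598, z[2]+=0.0598
solve → V1=0.001686, V2=0.02321, V3=-0.3064, V4=-0.1910, V5=-0.007214

R_eq = 5.511 Ω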